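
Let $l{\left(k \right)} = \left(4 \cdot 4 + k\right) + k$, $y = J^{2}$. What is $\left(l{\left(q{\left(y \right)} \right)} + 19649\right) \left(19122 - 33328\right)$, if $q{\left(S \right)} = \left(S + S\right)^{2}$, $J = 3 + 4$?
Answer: $-552229838$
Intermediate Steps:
$J = 7$
$y = 49$ ($y = 7^{2} = 49$)
$q{\left(S \right)} = 4 S^{2}$ ($q{\left(S \right)} = \left(2 S\right)^{2} = 4 S^{2}$)
$l{\left(k \right)} = 16 + 2 k$ ($l{\left(k \right)} = \left(16 + k\right) + k = 16 + 2 k$)
$\left(l{\left(q{\left(y \right)} \right)} + 19649\right) \left(19122 - 33328\right) = \left(\left(16 + 2 \cdot 4 \cdot 49^{2}\right) + 19649\right) \left(19122 - 33328\right) = \left(\left(16 + 2 \cdot 4 \cdot 2401\right) + 19649\right) \left(-14206\right) = \left(\left(16 + 2 \cdot 9604\right) + 19649\right) \left(-14206\right) = \left(\left(16 + 19208\right) + 19649\right) \left(-14206\right) = \left(19224 + 19649\right) \left(-14206\right) = 38873 \left(-14206\right) = -552229838$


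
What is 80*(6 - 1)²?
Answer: 2000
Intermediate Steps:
80*(6 - 1)² = 80*5² = 80*25 = 2000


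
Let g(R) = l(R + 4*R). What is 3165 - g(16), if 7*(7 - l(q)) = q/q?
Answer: 22107/7 ≈ 3158.1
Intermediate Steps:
l(q) = 48/7 (l(q) = 7 - q/(7*q) = 7 - ⅐*1 = 7 - ⅐ = 48/7)
g(R) = 48/7
3165 - g(16) = 3165 - 1*48/7 = 3165 - 48/7 = 22107/7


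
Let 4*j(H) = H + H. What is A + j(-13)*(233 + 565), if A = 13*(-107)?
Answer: -6578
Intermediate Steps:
A = -1391
j(H) = H/2 (j(H) = (H + H)/4 = (2*H)/4 = H/2)
A + j(-13)*(233 + 565) = -1391 + ((1/2)*(-13))*(233 + 565) = -1391 - 13/2*798 = -1391 - 5187 = -6578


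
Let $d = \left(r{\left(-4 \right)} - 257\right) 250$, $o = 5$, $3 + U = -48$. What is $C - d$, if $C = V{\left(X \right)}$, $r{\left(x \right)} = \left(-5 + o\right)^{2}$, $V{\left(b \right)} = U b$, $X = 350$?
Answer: $46400$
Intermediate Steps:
$U = -51$ ($U = -3 - 48 = -51$)
$V{\left(b \right)} = - 51 b$
$r{\left(x \right)} = 0$ ($r{\left(x \right)} = \left(-5 + 5\right)^{2} = 0^{2} = 0$)
$C = -17850$ ($C = \left(-51\right) 350 = -17850$)
$d = -64250$ ($d = \left(0 - 257\right) 250 = \left(-257\right) 250 = -64250$)
$C - d = -17850 - -64250 = -17850 + 64250 = 46400$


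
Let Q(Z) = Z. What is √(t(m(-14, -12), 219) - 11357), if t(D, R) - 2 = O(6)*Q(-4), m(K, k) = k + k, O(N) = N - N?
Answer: I*√11355 ≈ 106.56*I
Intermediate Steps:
O(N) = 0
m(K, k) = 2*k
t(D, R) = 2 (t(D, R) = 2 + 0*(-4) = 2 + 0 = 2)
√(t(m(-14, -12), 219) - 11357) = √(2 - 11357) = √(-11355) = I*√11355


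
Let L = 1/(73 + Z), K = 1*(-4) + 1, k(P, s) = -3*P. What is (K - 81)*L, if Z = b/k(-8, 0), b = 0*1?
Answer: -84/73 ≈ -1.1507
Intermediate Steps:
b = 0
K = -3 (K = -4 + 1 = -3)
Z = 0 (Z = 0/((-3*(-8))) = 0/24 = 0*(1/24) = 0)
L = 1/73 (L = 1/(73 + 0) = 1/73 ≈ 0.013699)
(K - 81)*L = (-3 - 81)*(1/73) = -84*1/73 = -84/73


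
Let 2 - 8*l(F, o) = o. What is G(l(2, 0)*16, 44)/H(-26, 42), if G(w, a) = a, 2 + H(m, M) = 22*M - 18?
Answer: 11/226 ≈ 0.048673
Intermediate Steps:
l(F, o) = ¼ - o/8
H(m, M) = -20 + 22*M (H(m, M) = -2 + (22*M - 18) = -2 + (-18 + 22*M) = -20 + 22*M)
G(l(2, 0)*16, 44)/H(-26, 42) = 44/(-20 + 22*42) = 44/(-20 + 924) = 44/904 = 44*(1/904) = 11/226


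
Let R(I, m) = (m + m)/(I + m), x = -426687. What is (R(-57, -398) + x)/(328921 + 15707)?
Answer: -194141789/156805740 ≈ -1.2381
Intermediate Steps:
R(I, m) = 2*m/(I + m) (R(I, m) = (2*m)/(I + m) = 2*m/(I + m))
(R(-57, -398) + x)/(328921 + 15707) = (2*(-398)/(-57 - 398) - 426687)/(328921 + 15707) = (2*(-398)/(-455) - 426687)/344628 = (2*(-398)*(-1/455) - 426687)*(1/344628) = (796/455 - 426687)*(1/344628) = -194141789/455*1/344628 = -194141789/156805740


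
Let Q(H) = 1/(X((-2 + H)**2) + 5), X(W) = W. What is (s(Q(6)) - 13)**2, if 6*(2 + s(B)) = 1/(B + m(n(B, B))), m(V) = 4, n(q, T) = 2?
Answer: 6466849/28900 ≈ 223.77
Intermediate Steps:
Q(H) = 1/(5 + (-2 + H)**2) (Q(H) = 1/((-2 + H)**2 + 5) = 1/(5 + (-2 + H)**2))
s(B) = -2 + 1/(6*(4 + B)) (s(B) = -2 + 1/(6*(B + 4)) = -2 + 1/(6*(4 + B)))
(s(Q(6)) - 13)**2 = ((-47 - 12/(5 + (-2 + 6)**2))/(6*(4 + 1/(5 + (-2 + 6)**2))) - 13)**2 = ((-47 - 12/(5 + 4**2))/(6*(4 + 1/(5 + 4**2))) - 13)**2 = ((-47 - 12/(5 + 16))/(6*(4 + 1/(5 + 16))) - 13)**2 = ((-47 - 12/21)/(6*(4 + 1/21)) - 13)**2 = ((-47 - 12*1/21)/(6*(4 + 1/21)) - 13)**2 = ((-47 - 4/7)/(6*(85/21)) - 13)**2 = ((1/6)*(21/85)*(-333/7) - 13)**2 = (-333/170 - 13)**2 = (-2543/170)**2 = 6466849/28900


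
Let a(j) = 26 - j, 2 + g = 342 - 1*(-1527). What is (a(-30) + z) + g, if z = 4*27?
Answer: 2031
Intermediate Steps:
z = 108
g = 1867 (g = -2 + (342 - 1*(-1527)) = -2 + (342 + 1527) = -2 + 1869 = 1867)
(a(-30) + z) + g = ((26 - 1*(-30)) + 108) + 1867 = ((26 + 30) + 108) + 1867 = (56 + 108) + 1867 = 164 + 1867 = 2031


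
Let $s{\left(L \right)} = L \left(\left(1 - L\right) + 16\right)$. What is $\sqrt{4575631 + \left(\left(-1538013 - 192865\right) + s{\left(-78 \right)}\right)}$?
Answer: $\sqrt{2837343} \approx 1684.4$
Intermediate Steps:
$s{\left(L \right)} = L \left(17 - L\right)$
$\sqrt{4575631 + \left(\left(-1538013 - 192865\right) + s{\left(-78 \right)}\right)} = \sqrt{4575631 - \left(1730878 + 78 \left(17 - -78\right)\right)} = \sqrt{4575631 - \left(1730878 + 78 \left(17 + 78\right)\right)} = \sqrt{4575631 - 1738288} = \sqrt{2837343}$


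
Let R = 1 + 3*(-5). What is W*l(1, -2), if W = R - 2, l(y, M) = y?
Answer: -16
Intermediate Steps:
R = -14 (R = 1 - 15 = -14)
W = -16 (W = -14 - 2 = -16)
W*l(1, -2) = -16*1 = -16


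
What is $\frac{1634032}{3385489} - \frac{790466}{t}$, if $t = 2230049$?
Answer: $\frac{967857479694}{7549806358961} \approx 0.1282$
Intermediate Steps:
$\frac{1634032}{3385489} - \frac{790466}{t} = \frac{1634032}{3385489} - \frac{790466}{2230049} = \frac{967857479694}{7549806358961}$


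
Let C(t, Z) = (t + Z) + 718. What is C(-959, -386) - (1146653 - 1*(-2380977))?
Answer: -3528257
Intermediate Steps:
C(t, Z) = 718 + Z + t (C(t, Z) = (Z + t) + 718 = 718 + Z + t)
C(-959, -386) - (1146653 - 1*(-2380977)) = (718 - 386 - 959) - (1146653 - 1*(-2380977)) = -627 - (1146653 + 2380977) = -627 - 1*3527630 = -627 - 3527630 = -3528257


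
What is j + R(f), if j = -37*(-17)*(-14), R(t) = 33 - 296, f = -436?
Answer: -9069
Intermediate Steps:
R(t) = -263
j = -8806 (j = 629*(-14) = -8806)
j + R(f) = -8806 - 263 = -9069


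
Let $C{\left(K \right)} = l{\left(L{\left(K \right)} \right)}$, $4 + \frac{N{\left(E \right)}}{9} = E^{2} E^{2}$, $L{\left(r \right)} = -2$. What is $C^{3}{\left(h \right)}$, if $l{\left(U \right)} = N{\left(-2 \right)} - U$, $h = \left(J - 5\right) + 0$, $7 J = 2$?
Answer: $1331000$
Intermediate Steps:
$J = \frac{2}{7}$ ($J = \frac{1}{7} \cdot 2 = \frac{2}{7} \approx 0.28571$)
$h = - \frac{33}{7}$ ($h = \left(\frac{2}{7} - 5\right) + 0 = - \frac{33}{7} + 0 = - \frac{33}{7} \approx -4.7143$)
$N{\left(E \right)} = -36 + 9 E^{4}$ ($N{\left(E \right)} = -36 + 9 E^{2} E^{2} = -36 + 9 E^{4}$)
$l{\left(U \right)} = 108 - U$ ($l{\left(U \right)} = \left(-36 + 9 \left(-2\right)^{4}\right) - U = \left(-36 + 9 \cdot 16\right) - U = \left(-36 + 144\right) - U = 108 - U$)
$C{\left(K \right)} = 110$ ($C{\left(K \right)} = 108 - -2 = 108 + 2 = 110$)
$C^{3}{\left(h \right)} = 110^{3} = 1331000$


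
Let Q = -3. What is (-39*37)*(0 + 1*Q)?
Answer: 4329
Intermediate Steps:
(-39*37)*(0 + 1*Q) = (-39*37)*(0 + 1*(-3)) = -1443*(0 - 3) = -1443*(-3) = 4329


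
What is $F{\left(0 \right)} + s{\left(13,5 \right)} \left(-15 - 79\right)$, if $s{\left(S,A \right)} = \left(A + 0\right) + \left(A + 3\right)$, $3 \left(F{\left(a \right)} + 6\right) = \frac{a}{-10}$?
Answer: $-1228$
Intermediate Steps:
$F{\left(a \right)} = -6 - \frac{a}{30}$ ($F{\left(a \right)} = -6 + \frac{a \frac{1}{-10}}{3} = -6 + \frac{a \left(- \frac{1}{10}\right)}{3} = -6 + \frac{\left(- \frac{1}{10}\right) a}{3} = -6 - \frac{a}{30}$)
$s{\left(S,A \right)} = 3 + 2 A$ ($s{\left(S,A \right)} = A + \left(3 + A\right) = 3 + 2 A$)
$F{\left(0 \right)} + s{\left(13,5 \right)} \left(-15 - 79\right) = \left(-6 - 0\right) + \left(3 + 2 \cdot 5\right) \left(-15 - 79\right) = \left(-6 + 0\right) + \left(3 + 10\right) \left(-15 - 79\right) = -6 + 13 \left(-94\right) = -6 - 1222 = -1228$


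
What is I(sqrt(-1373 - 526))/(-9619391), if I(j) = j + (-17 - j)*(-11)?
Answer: -187/9619391 - 36*I*sqrt(211)/9619391 ≈ -1.944e-5 - 5.4362e-5*I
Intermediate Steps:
I(j) = 187 + 12*j (I(j) = j + (187 + 11*j) = 187 + 12*j)
I(sqrt(-1373 - 526))/(-9619391) = (187 + 12*sqrt(-1373 - 526))/(-9619391) = (187 + 12*sqrt(-1899))*(-1/9619391) = (187 + 12*(3*I*sqrt(211)))*(-1/9619391) = (187 + 36*I*sqrt(211))*(-1/9619391) = -187/9619391 - 36*I*sqrt(211)/9619391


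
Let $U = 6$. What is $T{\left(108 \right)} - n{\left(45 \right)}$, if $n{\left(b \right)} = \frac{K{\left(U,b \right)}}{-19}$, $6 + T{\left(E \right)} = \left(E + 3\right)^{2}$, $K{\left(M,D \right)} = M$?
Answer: $\frac{233991}{19} \approx 12315.0$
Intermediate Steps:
$T{\left(E \right)} = -6 + \left(3 + E\right)^{2}$ ($T{\left(E \right)} = -6 + \left(E + 3\right)^{2} = -6 + \left(3 + E\right)^{2}$)
$n{\left(b \right)} = - \frac{6}{19}$ ($n{\left(b \right)} = \frac{6}{-19} = 6 \left(- \frac{1}{19}\right) = - \frac{6}{19}$)
$T{\left(108 \right)} - n{\left(45 \right)} = \left(-6 + \left(3 + 108\right)^{2}\right) - - \frac{6}{19} = \left(-6 + 111^{2}\right) + \frac{6}{19} = \left(-6 + 12321\right) + \frac{6}{19} = 12315 + \frac{6}{19} = \frac{233991}{19}$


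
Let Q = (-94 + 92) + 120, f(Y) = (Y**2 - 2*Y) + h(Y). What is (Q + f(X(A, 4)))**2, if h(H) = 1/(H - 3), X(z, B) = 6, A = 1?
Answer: 182329/9 ≈ 20259.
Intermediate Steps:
h(H) = 1/(-3 + H)
f(Y) = Y**2 + 1/(-3 + Y) - 2*Y (f(Y) = (Y**2 - 2*Y) + 1/(-3 + Y) = Y**2 + 1/(-3 + Y) - 2*Y)
Q = 118 (Q = -2 + 120 = 118)
(Q + f(X(A, 4)))**2 = (118 + (1 + 6*(-3 + 6)*(-2 + 6))/(-3 + 6))**2 = (118 + (1 + 6*3*4)/3)**2 = (118 + (1 + 72)/3)**2 = (118 + (1/3)*73)**2 = (118 + 73/3)**2 = (427/3)**2 = 182329/9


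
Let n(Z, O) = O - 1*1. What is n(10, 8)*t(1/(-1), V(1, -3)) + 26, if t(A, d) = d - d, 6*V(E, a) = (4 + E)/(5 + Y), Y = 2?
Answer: 26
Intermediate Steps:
V(E, a) = 2/21 + E/42 (V(E, a) = ((4 + E)/(5 + 2))/6 = ((4 + E)/7)/6 = ((4 + E)*(⅐))/6 = (4/7 + E/7)/6 = 2/21 + E/42)
n(Z, O) = -1 + O (n(Z, O) = O - 1 = -1 + O)
t(A, d) = 0
n(10, 8)*t(1/(-1), V(1, -3)) + 26 = (-1 + 8)*0 + 26 = 7*0 + 26 = 0 + 26 = 26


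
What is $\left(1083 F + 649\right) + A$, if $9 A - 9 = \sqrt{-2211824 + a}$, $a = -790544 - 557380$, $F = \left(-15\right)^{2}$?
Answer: $244325 + \frac{2 i \sqrt{889937}}{9} \approx 2.4433 \cdot 10^{5} + 209.64 i$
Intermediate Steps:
$F = 225$
$a = -1347924$ ($a = -790544 - 557380 = -1347924$)
$A = 1 + \frac{2 i \sqrt{889937}}{9}$ ($A = 1 + \frac{\sqrt{-2211824 - 1347924}}{9} = 1 + \frac{\sqrt{-3559748}}{9} = 1 + \frac{2 i \sqrt{889937}}{9} \approx 1.0 + 209.64 i$)
$\left(1083 F + 649\right) + A = \left(1083 \cdot 225 + 649\right) + \left(1 + \frac{2 i \sqrt{889937}}{9}\right) = \left(243675 + 649\right) + \left(1 + \frac{2 i \sqrt{889937}}{9}\right) = 244324 + \left(1 + \frac{2 i \sqrt{889937}}{9}\right) = 244325 + \frac{2 i \sqrt{889937}}{9}$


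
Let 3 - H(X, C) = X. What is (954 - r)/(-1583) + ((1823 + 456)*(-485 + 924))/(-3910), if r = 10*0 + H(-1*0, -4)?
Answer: -1587479833/6189530 ≈ -256.48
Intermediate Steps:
H(X, C) = 3 - X
r = 3 (r = 10*0 + (3 - (-1)*0) = 0 + (3 - 1*0) = 0 + (3 + 0) = 0 + 3 = 3)
(954 - r)/(-1583) + ((1823 + 456)*(-485 + 924))/(-3910) = (954 - 1*3)/(-1583) + ((1823 + 456)*(-485 + 924))/(-3910) = (954 - 3)*(-1/1583) + (2279*439)*(-1/3910) = 951*(-1/1583) + 1000481*(-1/3910) = -951/1583 - 1000481/3910 = -1587479833/6189530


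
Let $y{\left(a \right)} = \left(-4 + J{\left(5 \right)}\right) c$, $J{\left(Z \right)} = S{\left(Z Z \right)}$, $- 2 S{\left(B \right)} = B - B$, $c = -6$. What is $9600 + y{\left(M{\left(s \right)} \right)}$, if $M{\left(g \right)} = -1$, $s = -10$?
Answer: $9624$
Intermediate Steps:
$S{\left(B \right)} = 0$ ($S{\left(B \right)} = - \frac{B - B}{2} = \left(- \frac{1}{2}\right) 0 = 0$)
$J{\left(Z \right)} = 0$
$y{\left(a \right)} = 24$ ($y{\left(a \right)} = \left(-4 + 0\right) \left(-6\right) = \left(-4\right) \left(-6\right) = 24$)
$9600 + y{\left(M{\left(s \right)} \right)} = 9600 + 24 = 9624$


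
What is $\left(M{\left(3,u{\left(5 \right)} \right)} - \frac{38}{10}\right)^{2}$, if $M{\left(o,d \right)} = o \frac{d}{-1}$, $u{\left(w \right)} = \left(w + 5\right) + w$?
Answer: $\frac{59536}{25} \approx 2381.4$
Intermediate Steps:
$u{\left(w \right)} = 5 + 2 w$ ($u{\left(w \right)} = \left(5 + w\right) + w = 5 + 2 w$)
$M{\left(o,d \right)} = - d o$ ($M{\left(o,d \right)} = o d \left(-1\right) = o \left(- d\right) = - d o$)
$\left(M{\left(3,u{\left(5 \right)} \right)} - \frac{38}{10}\right)^{2} = \left(\left(-1\right) \left(5 + 2 \cdot 5\right) 3 - \frac{38}{10}\right)^{2} = \left(\left(-1\right) \left(5 + 10\right) 3 - \frac{19}{5}\right)^{2} = \left(\left(-1\right) 15 \cdot 3 - \frac{19}{5}\right)^{2} = \left(-45 - \frac{19}{5}\right)^{2} = \left(- \frac{244}{5}\right)^{2} = \frac{59536}{25}$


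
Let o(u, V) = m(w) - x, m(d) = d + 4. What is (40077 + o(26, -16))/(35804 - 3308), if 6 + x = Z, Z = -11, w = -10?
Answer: 5011/4062 ≈ 1.2336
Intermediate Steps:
x = -17 (x = -6 - 11 = -17)
m(d) = 4 + d
o(u, V) = 11 (o(u, V) = (4 - 10) - 1*(-17) = -6 + 17 = 11)
(40077 + o(26, -16))/(35804 - 3308) = (40077 + 11)/(35804 - 3308) = 40088/32496 = 40088*(1/32496) = 5011/4062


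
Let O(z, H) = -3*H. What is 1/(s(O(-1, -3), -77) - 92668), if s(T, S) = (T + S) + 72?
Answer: -1/92664 ≈ -1.0792e-5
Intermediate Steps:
s(T, S) = 72 + S + T (s(T, S) = (S + T) + 72 = 72 + S + T)
1/(s(O(-1, -3), -77) - 92668) = 1/((72 - 77 - 3*(-3)) - 92668) = 1/((72 - 77 + 9) - 92668) = 1/(4 - 92668) = 1/(-92664) = -1/92664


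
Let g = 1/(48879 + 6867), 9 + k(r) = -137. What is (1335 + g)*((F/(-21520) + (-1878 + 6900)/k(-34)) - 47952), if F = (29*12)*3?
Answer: -155839014251851727/2432631560 ≈ -6.4062e+7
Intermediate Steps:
F = 1044 (F = 348*3 = 1044)
k(r) = -146 (k(r) = -9 - 137 = -146)
g = 1/55746 ≈ 1.7938e-5
(1335 + g)*((F/(-21520) + (-1878 + 6900)/k(-34)) - 47952) = (1335 + 1/55746)*((1044/(-21520) + (-1878 + 6900)/(-146)) - 47952) = 74420911*((1044*(-1/21520) + 5022*(-1/146)) - 47952)/55746 = 74420911*((-261/5380 - 2511/73) - 47952)/55746 = 74420911*(-13528233/392740 - 47952)/55746 = (74420911/55746)*(-18846196713/392740) = -155839014251851727/2432631560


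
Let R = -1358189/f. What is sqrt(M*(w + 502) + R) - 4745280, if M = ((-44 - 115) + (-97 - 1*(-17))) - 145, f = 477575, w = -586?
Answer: -4745280 + sqrt(6005086922717)/13645 ≈ -4.7451e+6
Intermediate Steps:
M = -384 (M = (-159 + (-97 + 17)) - 145 = (-159 - 80) - 145 = -239 - 145 = -384)
R = -194027/68225 (R = -1358189/477575 = -1358189*1/477575 = -194027/68225 ≈ -2.8439)
sqrt(M*(w + 502) + R) - 4745280 = sqrt(-384*(-586 + 502) - 194027/68225) - 4745280 = sqrt(-384*(-84) - 194027/68225) - 4745280 = sqrt(32256 - 194027/68225) - 4745280 = sqrt(2200471573/68225) - 4745280 = sqrt(6005086922717)/13645 - 4745280 = -4745280 + sqrt(6005086922717)/13645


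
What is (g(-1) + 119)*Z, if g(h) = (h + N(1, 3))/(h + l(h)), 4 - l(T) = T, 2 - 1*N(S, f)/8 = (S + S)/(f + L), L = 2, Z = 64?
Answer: 39024/5 ≈ 7804.8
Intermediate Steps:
N(S, f) = 16 - 16*S/(2 + f) (N(S, f) = 16 - 8*(S + S)/(f + 2) = 16 - 8*2*S/(2 + f) = 16 - 16*S/(2 + f))
l(T) = 4 - T
g(h) = 16/5 + h/4 (g(h) = (h + 16*(2 + 3 - 1*1)/(2 + 3))/(h + (4 - h)) = (h + 16*(2 + 3 - 1)/5)/4 = (h + 16*(⅕)*4)*(¼) = (h + 64/5)*(¼) = (64/5 + h)*(¼) = 16/5 + h/4)
(g(-1) + 119)*Z = ((16/5 + (¼)*(-1)) + 119)*64 = ((16/5 - ¼) + 119)*64 = (59/20 + 119)*64 = (2439/20)*64 = 39024/5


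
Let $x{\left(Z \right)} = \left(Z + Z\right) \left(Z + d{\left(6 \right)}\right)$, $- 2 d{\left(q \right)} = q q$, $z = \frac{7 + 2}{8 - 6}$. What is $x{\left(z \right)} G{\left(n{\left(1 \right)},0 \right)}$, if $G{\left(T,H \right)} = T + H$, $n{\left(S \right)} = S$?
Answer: $- \frac{243}{2} \approx -121.5$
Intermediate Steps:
$G{\left(T,H \right)} = H + T$
$z = \frac{9}{2} \approx 4.5$
$d{\left(q \right)} = - \frac{q^{2}}{2}$ ($d{\left(q \right)} = - \frac{q q}{2} = - \frac{q^{2}}{2}$)
$x{\left(Z \right)} = 2 Z \left(-18 + Z\right)$ ($x{\left(Z \right)} = \left(Z + Z\right) \left(Z - \frac{6^{2}}{2}\right) = 2 Z \left(Z - 18\right) = 2 Z \left(-18 + Z\right)$)
$x{\left(z \right)} G{\left(n{\left(1 \right)},0 \right)} = 2 \cdot \frac{9}{2} \left(-18 + \frac{9}{2}\right) \left(0 + 1\right) = 2 \cdot \frac{9}{2} \left(- \frac{27}{2}\right) 1 = \left(- \frac{243}{2}\right) 1 = - \frac{243}{2}$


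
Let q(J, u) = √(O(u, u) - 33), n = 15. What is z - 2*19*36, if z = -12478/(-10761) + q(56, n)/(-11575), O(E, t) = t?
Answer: -865210/633 - 3*I*√2/11575 ≈ -1366.8 - 0.00036654*I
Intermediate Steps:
q(J, u) = √(-33 + u) (q(J, u) = √(u - 33) = √(-33 + u))
z = 734/633 - 3*I*√2/11575 (z = -12478/(-10761) + √(-33 + 15)/(-11575) = -12478*(-1/10761) + √(-18)*(-1/11575) = 734/633 + (3*I*√2)*(-1/11575) = 734/633 - 3*I*√2/11575 ≈ 1.1596 - 0.00036654*I)
z - 2*19*36 = (734/633 - 3*I*√2/11575) - 2*19*36 = (734/633 - 3*I*√2/11575) - 38*36 = (734/633 - 3*I*√2/11575) - 1368 = -865210/633 - 3*I*√2/11575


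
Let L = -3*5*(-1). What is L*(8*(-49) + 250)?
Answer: -2130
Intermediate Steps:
L = 15 (L = -15*(-1) = 15)
L*(8*(-49) + 250) = 15*(8*(-49) + 250) = 15*(-392 + 250) = 15*(-142) = -2130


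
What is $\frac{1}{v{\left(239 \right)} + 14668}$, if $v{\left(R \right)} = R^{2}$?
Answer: $\frac{1}{71789} \approx 1.393 \cdot 10^{-5}$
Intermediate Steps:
$\frac{1}{v{\left(239 \right)} + 14668} = \frac{1}{239^{2} + 14668} = \frac{1}{57121 + 14668} = \frac{1}{71789}$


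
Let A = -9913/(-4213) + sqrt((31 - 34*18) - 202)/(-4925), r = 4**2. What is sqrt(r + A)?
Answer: sqrt(316054066318925 - 10489877079*I*sqrt(87))/4149805 ≈ 4.284 - 0.00066312*I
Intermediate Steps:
r = 16
A = 9913/4213 - 3*I*sqrt(87)/4925 (A = -9913*(-1/4213) + sqrt((31 - 612) - 202)*(-1/4925) = 9913/4213 + sqrt(-581 - 202)*(-1/4925) = 9913/4213 + sqrt(-783)*(-1/4925) = 9913/4213 + (3*I*sqrt(87))*(-1/4925) = 9913/4213 - 3*I*sqrt(87)/4925 ≈ 2.353 - 0.0056816*I)
sqrt(r + A) = sqrt(16 + (9913/4213 - 3*I*sqrt(87)/4925)) = sqrt(77321/4213 - 3*I*sqrt(87)/4925)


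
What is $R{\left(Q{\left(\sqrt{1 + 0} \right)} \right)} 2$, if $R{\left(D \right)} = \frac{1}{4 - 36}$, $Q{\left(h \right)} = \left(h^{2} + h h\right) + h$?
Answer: $- \frac{1}{16} \approx -0.0625$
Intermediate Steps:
$Q{\left(h \right)} = h + 2 h^{2}$ ($Q{\left(h \right)} = \left(h^{2} + h^{2}\right) + h = 2 h^{2} + h = h + 2 h^{2}$)
$R{\left(D \right)} = - \frac{1}{32}$ ($R{\left(D \right)} = \frac{1}{-32} = - \frac{1}{32}$)
$R{\left(Q{\left(\sqrt{1 + 0} \right)} \right)} 2 = \left(- \frac{1}{32}\right) 2 = - \frac{1}{16}$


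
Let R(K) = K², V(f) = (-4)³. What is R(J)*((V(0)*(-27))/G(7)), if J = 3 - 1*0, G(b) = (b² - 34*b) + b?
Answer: -7776/91 ≈ -85.451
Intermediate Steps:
V(f) = -64
G(b) = b² - 33*b
J = 3 (J = 3 + 0 = 3)
R(J)*((V(0)*(-27))/G(7)) = 3²*((-64*(-27))/((7*(-33 + 7)))) = 9*(1728/((7*(-26)))) = 9*(1728/(-182)) = 9*(1728*(-1/182)) = 9*(-864/91) = -7776/91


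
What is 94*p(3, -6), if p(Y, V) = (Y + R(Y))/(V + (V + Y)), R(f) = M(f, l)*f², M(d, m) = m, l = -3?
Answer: 752/3 ≈ 250.67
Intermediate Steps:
R(f) = -3*f²
p(Y, V) = (Y - 3*Y²)/(Y + 2*V) (p(Y, V) = (Y - 3*Y²)/(V + (V + Y)) = (Y - 3*Y²)/(Y + 2*V))
94*p(3, -6) = 94*(3*(1 - 3*3)/(3 + 2*(-6))) = 94*(3*(1 - 9)/(3 - 12)) = 94*(3*(-8)/(-9)) = 94*(3*(-⅑)*(-8)) = 94*(8/3) = 752/3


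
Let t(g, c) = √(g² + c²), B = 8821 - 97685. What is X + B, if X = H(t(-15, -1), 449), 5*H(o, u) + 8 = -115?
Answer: -444443/5 ≈ -88889.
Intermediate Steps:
B = -88864
t(g, c) = √(c² + g²)
H(o, u) = -123/5 (H(o, u) = -8/5 + (⅕)*(-115) = -8/5 - 23 = -123/5)
X = -123/5 ≈ -24.600
X + B = -123/5 - 88864 = -444443/5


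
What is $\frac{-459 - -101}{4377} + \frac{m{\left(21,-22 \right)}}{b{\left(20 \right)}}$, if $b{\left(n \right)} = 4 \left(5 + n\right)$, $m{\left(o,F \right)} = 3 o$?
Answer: $\frac{239951}{437700} \approx 0.54821$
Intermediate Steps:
$b{\left(n \right)} = 20 + 4 n$
$\frac{-459 - -101}{4377} + \frac{m{\left(21,-22 \right)}}{b{\left(20 \right)}} = \frac{-459 - -101}{4377} + \frac{3 \cdot 21}{20 + 4 \cdot 20} = \left(-459 + 101\right) \frac{1}{4377} + \frac{63}{20 + 80} = \left(-358\right) \frac{1}{4377} + \frac{63}{100} = - \frac{358}{4377} + 63 \cdot \frac{1}{100} = - \frac{358}{4377} + \frac{63}{100} = \frac{239951}{437700}$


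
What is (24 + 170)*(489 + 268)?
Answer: 146858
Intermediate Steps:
(24 + 170)*(489 + 268) = 194*757 = 146858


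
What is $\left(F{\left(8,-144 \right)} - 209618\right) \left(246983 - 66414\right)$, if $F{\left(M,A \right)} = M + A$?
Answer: $-37875070026$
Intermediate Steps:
$F{\left(M,A \right)} = A + M$
$\left(F{\left(8,-144 \right)} - 209618\right) \left(246983 - 66414\right) = \left(\left(-144 + 8\right) - 209618\right) \left(246983 - 66414\right) = \left(-136 - 209618\right) 180569 = \left(-209754\right) 180569 = -37875070026$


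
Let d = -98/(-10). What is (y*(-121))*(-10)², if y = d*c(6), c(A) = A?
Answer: -711480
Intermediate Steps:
d = 49/5 (d = -98*(-⅒) = 49/5 ≈ 9.8000)
y = 294/5 (y = (49/5)*6 = 294/5 ≈ 58.800)
(y*(-121))*(-10)² = ((294/5)*(-121))*(-10)² = -35574/5*100 = -711480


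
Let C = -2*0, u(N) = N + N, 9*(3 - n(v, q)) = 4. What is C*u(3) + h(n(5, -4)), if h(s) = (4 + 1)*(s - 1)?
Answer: 70/9 ≈ 7.7778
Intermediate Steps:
n(v, q) = 23/9 (n(v, q) = 3 - 1/9*4 = 3 - 4/9 = 23/9)
u(N) = 2*N
C = 0
h(s) = -5 + 5*s (h(s) = 5*(-1 + s) = -5 + 5*s)
C*u(3) + h(n(5, -4)) = 0*(2*3) + (-5 + 5*(23/9)) = 0*6 + (-5 + 115/9) = 0 + 70/9 = 70/9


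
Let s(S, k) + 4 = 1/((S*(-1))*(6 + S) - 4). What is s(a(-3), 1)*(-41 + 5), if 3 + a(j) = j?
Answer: 153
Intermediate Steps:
a(j) = -3 + j
s(S, k) = -4 + 1/(-4 - S*(6 + S)) (s(S, k) = -4 + 1/((S*(-1))*(6 + S) - 4) = -4 + 1/((-S)*(6 + S) - 4) = -4 + 1/(-S*(6 + S) - 4) = -4 + 1/(-4 - S*(6 + S)))
s(a(-3), 1)*(-41 + 5) = ((-17 - 24*(-3 - 3) - 4*(-3 - 3)**2)/(4 + (-3 - 3)**2 + 6*(-3 - 3)))*(-41 + 5) = ((-17 - 24*(-6) - 4*(-6)**2)/(4 + (-6)**2 + 6*(-6)))*(-36) = ((-17 + 144 - 4*36)/(4 + 36 - 36))*(-36) = ((-17 + 144 - 144)/4)*(-36) = ((1/4)*(-17))*(-36) = -17/4*(-36) = 153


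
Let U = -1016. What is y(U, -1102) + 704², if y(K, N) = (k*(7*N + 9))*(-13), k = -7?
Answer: -205539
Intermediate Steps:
y(K, N) = 819 + 637*N (y(K, N) = -7*(7*N + 9)*(-13) = -7*(9 + 7*N)*(-13) = (-63 - 49*N)*(-13) = 819 + 637*N)
y(U, -1102) + 704² = (819 + 637*(-1102)) + 704² = (819 - 701974) + 495616 = -701155 + 495616 = -205539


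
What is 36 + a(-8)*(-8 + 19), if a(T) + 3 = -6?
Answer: -63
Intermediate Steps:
a(T) = -9 (a(T) = -3 - 6 = -9)
36 + a(-8)*(-8 + 19) = 36 - 9*(-8 + 19) = 36 - 9*11 = 36 - 99 = -63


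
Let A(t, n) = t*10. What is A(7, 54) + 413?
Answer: 483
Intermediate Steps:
A(t, n) = 10*t
A(7, 54) + 413 = 10*7 + 413 = 70 + 413 = 483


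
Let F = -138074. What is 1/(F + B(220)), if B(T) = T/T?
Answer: -1/138073 ≈ -7.2425e-6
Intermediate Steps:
B(T) = 1
1/(F + B(220)) = 1/(-138074 + 1) = 1/(-138073) = -1/138073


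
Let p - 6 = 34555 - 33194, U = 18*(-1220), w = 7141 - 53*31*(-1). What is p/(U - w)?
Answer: -1367/30744 ≈ -0.044464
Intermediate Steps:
w = 8784 (w = 7141 - 53*(-31) = 7141 - 1*(-1643) = 7141 + 1643 = 8784)
U = -21960
p = 1367 (p = 6 + (34555 - 33194) = 6 + 1361 = 1367)
p/(U - w) = 1367/(-21960 - 1*8784) = 1367/(-21960 - 8784) = 1367/(-30744) = 1367*(-1/30744) = -1367/30744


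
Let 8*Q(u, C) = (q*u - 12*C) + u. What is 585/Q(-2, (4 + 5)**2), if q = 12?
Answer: -2340/499 ≈ -4.6894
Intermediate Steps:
Q(u, C) = -3*C/2 + 13*u/8 (Q(u, C) = ((12*u - 12*C) + u)/8 = ((-12*C + 12*u) + u)/8 = (-12*C + 13*u)/8 = -3*C/2 + 13*u/8)
585/Q(-2, (4 + 5)**2) = 585/(-3*(4 + 5)**2/2 + (13/8)*(-2)) = 585/(-3/2*9**2 - 13/4) = 585/(-3/2*81 - 13/4) = 585/(-243/2 - 13/4) = 585/(-499/4) = 585*(-4/499) = -2340/499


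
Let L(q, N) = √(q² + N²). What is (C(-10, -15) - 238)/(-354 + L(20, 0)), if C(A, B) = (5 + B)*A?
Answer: 69/167 ≈ 0.41317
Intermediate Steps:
C(A, B) = A*(5 + B)
L(q, N) = √(N² + q²)
(C(-10, -15) - 238)/(-354 + L(20, 0)) = (-10*(5 - 15) - 238)/(-354 + √(0² + 20²)) = (-10*(-10) - 238)/(-354 + √(0 + 400)) = (100 - 238)/(-354 + √400) = -138/(-354 + 20) = -138/(-334) = -138*(-1/334) = 69/167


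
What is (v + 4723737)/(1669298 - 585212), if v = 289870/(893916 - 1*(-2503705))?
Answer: 16049468319547/3683313359406 ≈ 4.3573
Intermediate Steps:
v = 289870/3397621 (v = 289870/(893916 + 2503705) = 289870/3397621 ≈ 0.085316)
(v + 4723737)/(1669298 - 585212) = (289870/3397621 + 4723737)/(1669298 - 585212) = (16049468319547/3397621)/1084086 = (16049468319547/3397621)*(1/1084086) = 16049468319547/3683313359406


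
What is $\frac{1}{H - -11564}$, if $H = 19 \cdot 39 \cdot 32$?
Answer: $\frac{1}{35276} \approx 2.8348 \cdot 10^{-5}$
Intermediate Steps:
$H = 23712$ ($H = 741 \cdot 32 = 23712$)
$\frac{1}{H - -11564} = \frac{1}{23712 - -11564} = \frac{1}{23712 + 11564} = \frac{1}{35276}$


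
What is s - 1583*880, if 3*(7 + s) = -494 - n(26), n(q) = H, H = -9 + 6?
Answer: -4179632/3 ≈ -1.3932e+6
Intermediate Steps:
H = -3
n(q) = -3
s = -512/3 (s = -7 + (-494 - 1*(-3))/3 = -7 + (-494 + 3)/3 = -7 + (⅓)*(-491) = -7 - 491/3 = -512/3 ≈ -170.67)
s - 1583*880 = -512/3 - 1583*880 = -512/3 - 1393040 = -4179632/3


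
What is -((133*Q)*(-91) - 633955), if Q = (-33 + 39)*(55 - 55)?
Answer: 633955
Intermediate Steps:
Q = 0 (Q = 6*0 = 0)
-((133*Q)*(-91) - 633955) = -((133*0)*(-91) - 633955) = -(0*(-91) - 633955) = -(0 - 633955) = -1*(-633955) = 633955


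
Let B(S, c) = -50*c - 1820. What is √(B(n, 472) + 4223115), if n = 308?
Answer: √4197695 ≈ 2048.8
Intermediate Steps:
B(S, c) = -1820 - 50*c
√(B(n, 472) + 4223115) = √((-1820 - 50*472) + 4223115) = √((-1820 - 23600) + 4223115) = √(-25420 + 4223115) = √4197695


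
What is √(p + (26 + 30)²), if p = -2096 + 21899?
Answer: √22939 ≈ 151.46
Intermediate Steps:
p = 19803
√(p + (26 + 30)²) = √(19803 + (26 + 30)²) = √(19803 + 56²) = √(19803 + 3136) = √22939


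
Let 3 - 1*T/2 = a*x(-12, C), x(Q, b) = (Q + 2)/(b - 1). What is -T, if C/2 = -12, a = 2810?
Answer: 2242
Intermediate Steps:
C = -24 (C = 2*(-12) = -24)
x(Q, b) = (2 + Q)/(-1 + b)
T = -2242 (T = 6 - 5620*(2 - 12)/(-1 - 24) = 6 - 5620*-10/(-25) = 6 - 5620*(-1/25*(-10)) = 6 - 5620*2/5 = 6 - 2*1124 = 6 - 2248 = -2242)
-T = -1*(-2242) = 2242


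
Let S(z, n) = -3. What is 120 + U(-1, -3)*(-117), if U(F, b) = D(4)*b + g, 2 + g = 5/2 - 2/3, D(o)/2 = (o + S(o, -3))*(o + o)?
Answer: 11511/2 ≈ 5755.5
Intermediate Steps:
D(o) = 4*o*(-3 + o) (D(o) = 2*((o - 3)*(o + o)) = 2*((-3 + o)*(2*o)) = 2*(2*o*(-3 + o)) = 4*o*(-3 + o))
g = -⅙ (g = -2 + (5/2 - 2/3) = -2 + (5*(½) - 2*⅓) = -2 + (5/2 - ⅔) = -2 + 11/6 = -⅙ ≈ -0.16667)
U(F, b) = -⅙ + 16*b (U(F, b) = (4*4*(-3 + 4))*b - ⅙ = (4*4*1)*b - ⅙ = 16*b - ⅙ = -⅙ + 16*b)
120 + U(-1, -3)*(-117) = 120 + (-⅙ + 16*(-3))*(-117) = 120 + (-⅙ - 48)*(-117) = 120 - 289/6*(-117) = 120 + 11271/2 = 11511/2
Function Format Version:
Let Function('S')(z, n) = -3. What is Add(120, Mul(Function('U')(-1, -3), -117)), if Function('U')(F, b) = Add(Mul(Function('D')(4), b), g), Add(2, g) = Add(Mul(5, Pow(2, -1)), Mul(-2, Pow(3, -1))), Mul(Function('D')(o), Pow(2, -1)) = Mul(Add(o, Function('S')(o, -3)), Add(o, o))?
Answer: Rational(11511, 2) ≈ 5755.5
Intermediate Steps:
Function('D')(o) = Mul(4, o, Add(-3, o)) (Function('D')(o) = Mul(2, Mul(Add(o, -3), Add(o, o))) = Mul(2, Mul(Add(-3, o), Mul(2, o))) = Mul(2, Mul(2, o, Add(-3, o))) = Mul(4, o, Add(-3, o)))
g = Rational(-1, 6) (g = Add(-2, Add(Mul(5, Pow(2, -1)), Mul(-2, Pow(3, -1)))) = Add(-2, Add(Mul(5, Rational(1, 2)), Mul(-2, Rational(1, 3)))) = Add(-2, Add(Rational(5, 2), Rational(-2, 3))) = Add(-2, Rational(11, 6)) = Rational(-1, 6) ≈ -0.16667)
Function('U')(F, b) = Add(Rational(-1, 6), Mul(16, b)) (Function('U')(F, b) = Add(Mul(Mul(4, 4, Add(-3, 4)), b), Rational(-1, 6)) = Add(Mul(Mul(4, 4, 1), b), Rational(-1, 6)) = Add(Mul(16, b), Rational(-1, 6)) = Add(Rational(-1, 6), Mul(16, b)))
Add(120, Mul(Function('U')(-1, -3), -117)) = Add(120, Mul(Add(Rational(-1, 6), Mul(16, -3)), -117)) = Add(120, Mul(Add(Rational(-1, 6), -48), -117)) = Add(120, Mul(Rational(-289, 6), -117)) = Add(120, Rational(11271, 2)) = Rational(11511, 2)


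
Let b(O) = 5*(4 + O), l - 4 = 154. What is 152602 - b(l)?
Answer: 151792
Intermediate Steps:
l = 158 (l = 4 + 154 = 158)
b(O) = 20 + 5*O
152602 - b(l) = 152602 - (20 + 5*158) = 152602 - (20 + 790) = 152602 - 1*810 = 152602 - 810 = 151792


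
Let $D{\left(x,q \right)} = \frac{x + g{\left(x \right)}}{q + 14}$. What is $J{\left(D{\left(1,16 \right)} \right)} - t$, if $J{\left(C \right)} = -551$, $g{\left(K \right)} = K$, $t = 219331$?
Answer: $-219882$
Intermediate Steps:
$D{\left(x,q \right)} = \frac{2 x}{14 + q}$ ($D{\left(x,q \right)} = \frac{x + x}{q + 14} = \frac{2 x}{14 + q}$)
$J{\left(D{\left(1,16 \right)} \right)} - t = -551 - 219331 = -219882$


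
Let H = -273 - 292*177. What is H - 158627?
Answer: -210584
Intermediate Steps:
H = -51957 (H = -273 - 51684 = -51957)
H - 158627 = -51957 - 158627 = -210584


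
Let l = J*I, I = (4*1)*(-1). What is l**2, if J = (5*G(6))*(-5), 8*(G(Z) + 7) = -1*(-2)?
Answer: 455625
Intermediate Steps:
G(Z) = -27/4 (G(Z) = -7 + (-1*(-2))/8 = -7 + (1/8)*2 = -7 + 1/4 = -27/4)
J = 675/4 (J = (5*(-27/4))*(-5) = -135/4*(-5) = 675/4 ≈ 168.75)
I = -4 (I = 4*(-1) = -4)
l = -675 (l = (675/4)*(-4) = -675)
l**2 = (-675)**2 = 455625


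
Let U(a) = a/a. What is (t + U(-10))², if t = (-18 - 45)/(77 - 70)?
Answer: 64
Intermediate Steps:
U(a) = 1
t = -9 (t = -63/7 = -63*⅐ = -9)
(t + U(-10))² = (-9 + 1)² = (-8)² = 64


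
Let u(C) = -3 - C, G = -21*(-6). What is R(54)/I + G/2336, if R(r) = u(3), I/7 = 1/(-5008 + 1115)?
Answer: 27282585/8176 ≈ 3336.9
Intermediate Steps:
G = 126
I = -7/3893 (I = 7/(-5008 + 1115) = 7/(-3893) = 7*(-1/3893) = -7/3893 ≈ -0.0017981)
R(r) = -6 (R(r) = -3 - 1*3 = -3 - 3 = -6)
R(54)/I + G/2336 = -6/(-7/3893) + 126/2336 = -6*(-3893/7) + 126*(1/2336) = 23358/7 + 63/1168 = 27282585/8176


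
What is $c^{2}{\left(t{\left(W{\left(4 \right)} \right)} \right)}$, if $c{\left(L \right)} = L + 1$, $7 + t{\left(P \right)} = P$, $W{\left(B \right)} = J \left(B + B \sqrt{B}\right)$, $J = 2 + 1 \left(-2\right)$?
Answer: $36$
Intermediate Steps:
$J = 0$ ($J = 2 - 2 = 0$)
$W{\left(B \right)} = 0$ ($W{\left(B \right)} = 0 \left(B + B \sqrt{B}\right) = 0 \left(B + B^{\frac{3}{2}}\right) = 0$)
$t{\left(P \right)} = -7 + P$
$c{\left(L \right)} = 1 + L$
$c^{2}{\left(t{\left(W{\left(4 \right)} \right)} \right)} = \left(1 + \left(-7 + 0\right)\right)^{2} = \left(1 - 7\right)^{2} = \left(-6\right)^{2} = 36$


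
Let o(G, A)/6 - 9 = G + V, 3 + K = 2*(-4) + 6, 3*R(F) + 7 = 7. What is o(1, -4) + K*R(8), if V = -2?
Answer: 48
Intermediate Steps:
R(F) = 0 (R(F) = -7/3 + (⅓)*7 = -7/3 + 7/3 = 0)
K = -5 (K = -3 + (2*(-4) + 6) = -3 + (-8 + 6) = -3 - 2 = -5)
o(G, A) = 42 + 6*G (o(G, A) = 54 + 6*(G - 2) = 54 + 6*(-2 + G) = 54 + (-12 + 6*G) = 42 + 6*G)
o(1, -4) + K*R(8) = (42 + 6*1) - 5*0 = (42 + 6) + 0 = 48 + 0 = 48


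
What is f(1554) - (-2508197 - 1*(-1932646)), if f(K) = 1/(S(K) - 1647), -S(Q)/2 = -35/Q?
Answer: 105217629301/182812 ≈ 5.7555e+5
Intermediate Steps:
S(Q) = 70/Q (S(Q) = -(-70)/Q = 70/Q)
f(K) = 1/(-1647 + 70/K) (f(K) = 1/(70/K - 1647) = 1/(-1647 + 70/K))
f(1554) - (-2508197 - 1*(-1932646)) = -1*1554/(-70 + 1647*1554) - (-2508197 - 1*(-1932646)) = -1*1554/(-70 + 2559438) - (-2508197 + 1932646) = -1*1554/2559368 - 1*(-575551) = -1*1554*1/2559368 + 575551 = -111/182812 + 575551 = 105217629301/182812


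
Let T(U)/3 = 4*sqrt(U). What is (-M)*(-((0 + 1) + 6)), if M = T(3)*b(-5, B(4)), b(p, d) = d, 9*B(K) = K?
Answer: 112*sqrt(3)/3 ≈ 64.663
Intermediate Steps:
T(U) = 12*sqrt(U) (T(U) = 3*(4*sqrt(U)) = 12*sqrt(U))
B(K) = K/9
M = 16*sqrt(3)/3 (M = (12*sqrt(3))*((1/9)*4) = (12*sqrt(3))*(4/9) = 16*sqrt(3)/3 ≈ 9.2376)
(-M)*(-((0 + 1) + 6)) = (-16*sqrt(3)/3)*(-((0 + 1) + 6)) = (-16*sqrt(3)/3)*(-(1 + 6)) = (-16*sqrt(3)/3)*(-1*7) = -16*sqrt(3)/3*(-7) = 112*sqrt(3)/3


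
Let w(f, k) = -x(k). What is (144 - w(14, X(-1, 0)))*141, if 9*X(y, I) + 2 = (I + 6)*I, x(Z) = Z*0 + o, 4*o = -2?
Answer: 40467/2 ≈ 20234.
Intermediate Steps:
o = -½ (o = (¼)*(-2) = -½ ≈ -0.50000)
x(Z) = -½ (x(Z) = Z*0 - ½ = 0 - ½ = -½)
X(y, I) = -2/9 + I*(6 + I)/9 (X(y, I) = -2/9 + ((I + 6)*I)/9 = -2/9 + ((6 + I)*I)/9 = -2/9 + (I*(6 + I))/9 = -2/9 + I*(6 + I)/9)
w(f, k) = ½ (w(f, k) = -1*(-½) = ½)
(144 - w(14, X(-1, 0)))*141 = (144 - 1*½)*141 = (144 - ½)*141 = (287/2)*141 = 40467/2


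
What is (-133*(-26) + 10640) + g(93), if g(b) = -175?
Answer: 13923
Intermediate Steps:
(-133*(-26) + 10640) + g(93) = (-133*(-26) + 10640) - 175 = (3458 + 10640) - 175 = 14098 - 175 = 13923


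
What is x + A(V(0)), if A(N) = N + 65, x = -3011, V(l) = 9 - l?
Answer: -2937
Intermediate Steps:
A(N) = 65 + N
x + A(V(0)) = -3011 + (65 + (9 - 1*0)) = -3011 + (65 + (9 + 0)) = -3011 + (65 + 9) = -3011 + 74 = -2937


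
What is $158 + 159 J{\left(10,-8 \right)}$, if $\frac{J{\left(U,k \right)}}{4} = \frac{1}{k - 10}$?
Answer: $\frac{368}{3} \approx 122.67$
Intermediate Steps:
$J{\left(U,k \right)} = \frac{4}{-10 + k}$ ($J{\left(U,k \right)} = \frac{4}{k - 10} = \frac{4}{-10 + k}$)
$158 + 159 J{\left(10,-8 \right)} = 158 + 159 \frac{4}{-10 - 8} = 158 + 159 \frac{4}{-18} = 158 + 159 \cdot 4 \left(- \frac{1}{18}\right) = 158 + 159 \left(- \frac{2}{9}\right) = 158 - \frac{106}{3} = \frac{368}{3}$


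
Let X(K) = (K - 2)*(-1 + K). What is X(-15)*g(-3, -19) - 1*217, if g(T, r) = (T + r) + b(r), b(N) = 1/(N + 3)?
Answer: -6218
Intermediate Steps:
b(N) = 1/(3 + N)
g(T, r) = T + r + 1/(3 + r) (g(T, r) = (T + r) + 1/(3 + r) = T + r + 1/(3 + r))
X(K) = (-1 + K)*(-2 + K) (X(K) = (-2 + K)*(-1 + K) = (-1 + K)*(-2 + K))
X(-15)*g(-3, -19) - 1*217 = (2 + (-15)**2 - 3*(-15))*((1 + (3 - 19)*(-3 - 19))/(3 - 19)) - 1*217 = (2 + 225 + 45)*((1 - 16*(-22))/(-16)) - 217 = 272*(-(1 + 352)/16) - 217 = 272*(-1/16*353) - 217 = 272*(-353/16) - 217 = -6001 - 217 = -6218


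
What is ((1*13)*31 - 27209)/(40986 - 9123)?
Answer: -2062/2451 ≈ -0.84129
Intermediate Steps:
((1*13)*31 - 27209)/(40986 - 9123) = (13*31 - 27209)/31863 = (403 - 27209)*(1/31863) = -26806*1/31863 = -2062/2451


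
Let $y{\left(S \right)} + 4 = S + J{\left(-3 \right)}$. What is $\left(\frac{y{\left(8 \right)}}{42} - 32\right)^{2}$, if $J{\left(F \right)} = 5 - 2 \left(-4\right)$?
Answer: $\frac{1760929}{1764} \approx 998.26$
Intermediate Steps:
$J{\left(F \right)} = 13$ ($J{\left(F \right)} = 5 - -8 = 5 + 8 = 13$)
$y{\left(S \right)} = 9 + S$ ($y{\left(S \right)} = -4 + \left(S + 13\right) = -4 + \left(13 + S\right) = 9 + S$)
$\left(\frac{y{\left(8 \right)}}{42} - 32\right)^{2} = \left(\frac{9 + 8}{42} - 32\right)^{2} = \left(17 \cdot \frac{1}{42} - 32\right)^{2} = \left(\frac{17}{42} - 32\right)^{2} = \left(- \frac{1327}{42}\right)^{2} = \frac{1760929}{1764}$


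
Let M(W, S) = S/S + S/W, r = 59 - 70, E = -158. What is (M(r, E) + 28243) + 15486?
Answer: 481188/11 ≈ 43744.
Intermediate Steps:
r = -11
M(W, S) = 1 + S/W
(M(r, E) + 28243) + 15486 = ((-158 - 11)/(-11) + 28243) + 15486 = (-1/11*(-169) + 28243) + 15486 = (169/11 + 28243) + 15486 = 310842/11 + 15486 = 481188/11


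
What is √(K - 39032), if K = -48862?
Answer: 3*I*√9766 ≈ 296.47*I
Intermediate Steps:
√(K - 39032) = √(-48862 - 39032) = √(-87894) = 3*I*√9766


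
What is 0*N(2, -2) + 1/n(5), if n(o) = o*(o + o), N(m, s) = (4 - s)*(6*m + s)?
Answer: 1/50 ≈ 0.020000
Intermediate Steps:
N(m, s) = (4 - s)*(s + 6*m)
n(o) = 2*o**2 (n(o) = o*(2*o) = 2*o**2)
0*N(2, -2) + 1/n(5) = 0*(-1*(-2)**2 + 4*(-2) + 24*2 - 6*2*(-2)) + 1/(2*5**2) = 0*(-1*4 - 8 + 48 + 24) + 1/(2*25) = 0*(-4 - 8 + 48 + 24) + 1/50 = 0*60 + 1/50 = 0 + 1/50 = 1/50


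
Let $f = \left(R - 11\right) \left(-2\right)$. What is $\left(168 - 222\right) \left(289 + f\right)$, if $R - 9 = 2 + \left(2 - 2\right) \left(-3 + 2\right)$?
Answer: $-15606$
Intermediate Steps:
$R = 11$ ($R = 9 + \left(2 + \left(2 - 2\right) \left(-3 + 2\right)\right) = 9 + \left(2 + 0 \left(-1\right)\right) = 9 + \left(2 + 0\right) = 9 + 2 = 11$)
$f = 0$ ($f = \left(11 - 11\right) \left(-2\right) = 0 \left(-2\right) = 0$)
$\left(168 - 222\right) \left(289 + f\right) = \left(168 - 222\right) \left(289 + 0\right) = \left(168 - 222\right) 289 = \left(-54\right) 289 = -15606$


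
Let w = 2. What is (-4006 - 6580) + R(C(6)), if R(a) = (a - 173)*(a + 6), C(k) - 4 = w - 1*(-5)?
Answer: -13340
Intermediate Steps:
C(k) = 11 (C(k) = 4 + (2 - 1*(-5)) = 4 + (2 + 5) = 4 + 7 = 11)
R(a) = (-173 + a)*(6 + a)
(-4006 - 6580) + R(C(6)) = (-4006 - 6580) + (-1038 + 11² - 167*11) = -10586 + (-1038 + 121 - 1837) = -10586 - 2754 = -13340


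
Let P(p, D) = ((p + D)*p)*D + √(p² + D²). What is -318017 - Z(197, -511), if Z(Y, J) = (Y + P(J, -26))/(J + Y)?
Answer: -106991723/314 + √261797/314 ≈ -3.4074e+5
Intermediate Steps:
P(p, D) = √(D² + p²) + D*p*(D + p) (P(p, D) = ((D + p)*p)*D + √(D² + p²) = (p*(D + p))*D + √(D² + p²) = D*p*(D + p) + √(D² + p²) = √(D² + p²) + D*p*(D + p))
Z(Y, J) = (Y + √(676 + J²) - 26*J² + 676*J)/(J + Y) (Z(Y, J) = (Y + (√((-26)² + J²) - 26*J² + J*(-26)²))/(J + Y) = (Y + (√(676 + J²) - 26*J² + J*676))/(J + Y) = (Y + (√(676 + J²) - 26*J² + 676*J))/(J + Y) = (Y + √(676 + J²) - 26*J² + 676*J)/(J + Y))
-318017 - Z(197, -511) = -318017 - (197 + √(676 + (-511)²) - 26*(-511)² + 676*(-511))/(-511 + 197) = -318017 - (197 + √(676 + 261121) - 26*261121 - 345436)/(-314) = -318017 - (-1)*(197 + √261797 - 6789146 - 345436)/314 = -318017 - (-1)*(-7134385 + √261797)/314 = -318017 - (7134385/314 - √261797/314) = -318017 + (-7134385/314 + √261797/314) = -106991723/314 + √261797/314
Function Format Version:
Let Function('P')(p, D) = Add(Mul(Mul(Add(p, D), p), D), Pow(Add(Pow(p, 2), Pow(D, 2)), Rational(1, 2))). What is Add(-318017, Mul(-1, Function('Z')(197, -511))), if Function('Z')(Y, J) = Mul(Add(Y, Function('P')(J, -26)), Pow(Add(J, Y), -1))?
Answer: Add(Rational(-106991723, 314), Mul(Rational(1, 314), Pow(261797, Rational(1, 2)))) ≈ -3.4074e+5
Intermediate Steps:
Function('P')(p, D) = Add(Pow(Add(Pow(D, 2), Pow(p, 2)), Rational(1, 2)), Mul(D, p, Add(D, p))) (Function('P')(p, D) = Add(Mul(Mul(Add(D, p), p), D), Pow(Add(Pow(D, 2), Pow(p, 2)), Rational(1, 2))) = Add(Mul(Mul(p, Add(D, p)), D), Pow(Add(Pow(D, 2), Pow(p, 2)), Rational(1, 2))) = Add(Mul(D, p, Add(D, p)), Pow(Add(Pow(D, 2), Pow(p, 2)), Rational(1, 2))) = Add(Pow(Add(Pow(D, 2), Pow(p, 2)), Rational(1, 2)), Mul(D, p, Add(D, p))))
Function('Z')(Y, J) = Mul(Pow(Add(J, Y), -1), Add(Y, Pow(Add(676, Pow(J, 2)), Rational(1, 2)), Mul(-26, Pow(J, 2)), Mul(676, J))) (Function('Z')(Y, J) = Mul(Add(Y, Add(Pow(Add(Pow(-26, 2), Pow(J, 2)), Rational(1, 2)), Mul(-26, Pow(J, 2)), Mul(J, Pow(-26, 2)))), Pow(Add(J, Y), -1)) = Mul(Add(Y, Add(Pow(Add(676, Pow(J, 2)), Rational(1, 2)), Mul(-26, Pow(J, 2)), Mul(J, 676))), Pow(Add(J, Y), -1)) = Mul(Add(Y, Add(Pow(Add(676, Pow(J, 2)), Rational(1, 2)), Mul(-26, Pow(J, 2)), Mul(676, J))), Pow(Add(J, Y), -1)) = Mul(Add(Y, Pow(Add(676, Pow(J, 2)), Rational(1, 2)), Mul(-26, Pow(J, 2)), Mul(676, J)), Pow(Add(J, Y), -1)) = Mul(Pow(Add(J, Y), -1), Add(Y, Pow(Add(676, Pow(J, 2)), Rational(1, 2)), Mul(-26, Pow(J, 2)), Mul(676, J))))
Add(-318017, Mul(-1, Function('Z')(197, -511))) = Add(-318017, Mul(-1, Mul(Pow(Add(-511, 197), -1), Add(197, Pow(Add(676, Pow(-511, 2)), Rational(1, 2)), Mul(-26, Pow(-511, 2)), Mul(676, -511))))) = Add(-318017, Mul(-1, Mul(Pow(-314, -1), Add(197, Pow(Add(676, 261121), Rational(1, 2)), Mul(-26, 261121), -345436)))) = Add(-318017, Mul(-1, Mul(Rational(-1, 314), Add(197, Pow(261797, Rational(1, 2)), -6789146, -345436)))) = Add(-318017, Mul(-1, Mul(Rational(-1, 314), Add(-7134385, Pow(261797, Rational(1, 2)))))) = Add(-318017, Mul(-1, Add(Rational(7134385, 314), Mul(Rational(-1, 314), Pow(261797, Rational(1, 2)))))) = Add(-318017, Add(Rational(-7134385, 314), Mul(Rational(1, 314), Pow(261797, Rational(1, 2))))) = Add(Rational(-106991723, 314), Mul(Rational(1, 314), Pow(261797, Rational(1, 2))))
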